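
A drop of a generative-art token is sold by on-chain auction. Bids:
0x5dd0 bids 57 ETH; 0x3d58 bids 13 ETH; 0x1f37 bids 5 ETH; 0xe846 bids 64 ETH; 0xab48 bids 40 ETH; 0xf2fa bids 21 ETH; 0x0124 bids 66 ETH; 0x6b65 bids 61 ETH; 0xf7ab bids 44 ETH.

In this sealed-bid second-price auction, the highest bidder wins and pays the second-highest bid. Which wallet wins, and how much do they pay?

Rule: the highest bidder wins and pays the second-highest bid.
Bids in order: 66 (0x0124) > 64 (0xe846) > 61 (0x6b65) > 57 (0x5dd0) > 44 (0xf7ab) > 40 (0xab48) > …
0x0124 wins with the highest bid; price is set by the runner-up at 64 ETH.

0x0124 pays 64 ETH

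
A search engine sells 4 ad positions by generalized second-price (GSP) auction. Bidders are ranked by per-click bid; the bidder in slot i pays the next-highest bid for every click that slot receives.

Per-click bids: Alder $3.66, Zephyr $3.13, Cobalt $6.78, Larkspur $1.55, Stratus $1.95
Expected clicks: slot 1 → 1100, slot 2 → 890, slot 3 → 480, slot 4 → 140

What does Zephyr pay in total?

Zephyr pays $936.00

Ranked by bid: $6.78 (Cobalt) > $3.66 (Alder) > $3.13 (Zephyr) > $1.95 (Stratus) > $1.55 (Larkspur)
Zephyr holds slot 3 → pays next bid $1.95 × 480 clicks = $936.00.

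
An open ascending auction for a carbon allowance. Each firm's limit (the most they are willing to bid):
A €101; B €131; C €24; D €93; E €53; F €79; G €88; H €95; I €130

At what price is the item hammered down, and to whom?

B wins at €130

Limits in order: 131 (B) > 130 (I) > 101 (A) > 95 (H) > 93 (D) > 88 (G) > …
Once the price passes €130, only B is left; the hammer falls at I's limit of €130.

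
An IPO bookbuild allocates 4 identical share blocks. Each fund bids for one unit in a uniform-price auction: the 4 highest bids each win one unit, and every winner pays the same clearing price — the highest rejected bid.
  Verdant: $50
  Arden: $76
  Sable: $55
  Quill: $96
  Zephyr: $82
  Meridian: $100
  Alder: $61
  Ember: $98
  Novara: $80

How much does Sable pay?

Sorting: 100 (Meridian), 98 (Ember), 96 (Quill), 82 (Zephyr), 80 (Novara), 76 (Arden), …
The 4 highest are Meridian, Ember, Quill, Zephyr.
Highest unsuccessful bid: $80 → clearing price.
Sable does not win → pays $0.

Sable pays $0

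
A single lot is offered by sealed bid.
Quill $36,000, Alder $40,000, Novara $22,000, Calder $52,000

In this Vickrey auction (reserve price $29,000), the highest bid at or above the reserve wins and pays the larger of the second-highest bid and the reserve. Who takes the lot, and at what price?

Calder pays $40,000

Bids in order: 52,000 (Calder) > 40,000 (Alder) > 36,000 (Quill) > 22,000 (Novara)
Calder has the top bid at or above the reserve ($52,000).
max(second-highest $40,000, reserve $29,000) = $40,000; the reserve does not bind.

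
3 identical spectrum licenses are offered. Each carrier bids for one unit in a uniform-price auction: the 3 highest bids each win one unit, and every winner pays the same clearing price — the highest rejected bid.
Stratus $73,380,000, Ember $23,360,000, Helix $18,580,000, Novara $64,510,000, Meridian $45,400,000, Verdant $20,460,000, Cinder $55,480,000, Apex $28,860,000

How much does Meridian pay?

Sorting: 73,380,000 (Stratus), 64,510,000 (Novara), 55,480,000 (Cinder), 45,400,000 (Meridian), 28,860,000 (Apex), …
The 3 highest are Stratus, Novara, Cinder.
Highest unsuccessful bid: $45,400,000 → clearing price.
Meridian does not win → pays $0.

Meridian pays $0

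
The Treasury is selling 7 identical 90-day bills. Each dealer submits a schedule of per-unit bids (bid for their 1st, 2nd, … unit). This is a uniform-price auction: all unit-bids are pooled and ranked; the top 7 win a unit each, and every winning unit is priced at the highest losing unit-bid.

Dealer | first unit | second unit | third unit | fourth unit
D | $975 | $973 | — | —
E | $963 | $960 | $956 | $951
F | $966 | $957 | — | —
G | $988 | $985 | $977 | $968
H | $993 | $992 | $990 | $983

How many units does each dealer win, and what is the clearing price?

Pooled unit-bids ranked (top 7): 993 (H-1), 992 (H-2), 990 (H-3), 988 (G-1), 985 (G-2), 983 (H-4), 977 (G-3)
The (k+1)-th unit-bid is $975.
Allocation: G 3, H 4.

G 3, H 4; clearing price $975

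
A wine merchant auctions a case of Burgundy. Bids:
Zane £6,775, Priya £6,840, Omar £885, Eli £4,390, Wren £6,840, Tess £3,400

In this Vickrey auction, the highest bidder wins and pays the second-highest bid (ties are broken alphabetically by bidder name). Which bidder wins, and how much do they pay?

Vickrey auction: the highest bidder wins and pays the second-highest bid.
Bids in order: 6,840 (Priya) > 6,840 (Wren) > 6,775 (Zane) > 4,390 (Eli) > 3,400 (Tess) > 885 (Omar)
Priya and Wren tie at £6,840; tie-break gives it to Priya.
Priya wins with the highest bid; price is set by the runner-up at £6,840.

Priya pays £6,840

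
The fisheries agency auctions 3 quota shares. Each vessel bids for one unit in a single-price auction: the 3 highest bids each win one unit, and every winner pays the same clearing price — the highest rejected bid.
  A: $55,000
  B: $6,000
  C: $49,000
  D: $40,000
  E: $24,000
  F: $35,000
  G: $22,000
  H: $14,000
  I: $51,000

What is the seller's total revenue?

Ordering the bids: 55,000 (A), 51,000 (I), 49,000 (C), 40,000 (D), 35,000 (F), …
Top 3: A, I, C.
First losing bid is D's $40,000, which sets the uniform price.
Total revenue = 3 × $40,000 = $120,000.

Total revenue: $120,000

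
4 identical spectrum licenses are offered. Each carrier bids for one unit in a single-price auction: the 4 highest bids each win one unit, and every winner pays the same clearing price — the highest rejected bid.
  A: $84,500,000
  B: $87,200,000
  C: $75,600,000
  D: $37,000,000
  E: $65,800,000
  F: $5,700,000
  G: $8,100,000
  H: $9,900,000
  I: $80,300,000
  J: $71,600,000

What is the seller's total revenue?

Total revenue: $286,400,000

Sorting: 87,200,000 (B), 84,500,000 (A), 80,300,000 (I), 75,600,000 (C), 71,600,000 (J), 65,800,000 (E), …
Top 4: B, A, I, C.
First losing bid is J's $71,600,000, which sets the uniform price.
Total revenue = 4 × $71,600,000 = $286,400,000.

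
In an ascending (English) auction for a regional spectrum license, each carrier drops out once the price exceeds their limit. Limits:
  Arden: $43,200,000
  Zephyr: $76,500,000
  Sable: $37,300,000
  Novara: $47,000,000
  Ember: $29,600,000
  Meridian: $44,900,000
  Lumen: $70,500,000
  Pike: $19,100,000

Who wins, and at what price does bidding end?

Sorting limits: 76,500,000 (Zephyr) > 70,500,000 (Lumen) > 47,000,000 (Novara) > 44,900,000 (Meridian) > 43,200,000 (Arden) > 37,300,000 (Sable) > …
Lumen is the last rival to drop out, at $70,500,000; Zephyr remains and wins at that price.

Zephyr wins at $70,500,000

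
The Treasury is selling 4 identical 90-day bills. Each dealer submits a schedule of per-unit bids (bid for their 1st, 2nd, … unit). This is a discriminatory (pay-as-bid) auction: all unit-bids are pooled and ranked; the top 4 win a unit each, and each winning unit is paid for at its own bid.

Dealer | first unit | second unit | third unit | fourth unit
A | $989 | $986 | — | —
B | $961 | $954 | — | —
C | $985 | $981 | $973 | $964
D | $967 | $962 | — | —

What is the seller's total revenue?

Total revenue: $3,941

Merging the schedules and taking the best 4: 989 (A-1), 986 (A-2), 985 (C-1), 981 (C-2)
Next rejected bid: $973 (not a price — pay-as-bid).
Each winning unit pays its own bid.
Revenue = 989 + 986 + 985 + 981 = $3,941.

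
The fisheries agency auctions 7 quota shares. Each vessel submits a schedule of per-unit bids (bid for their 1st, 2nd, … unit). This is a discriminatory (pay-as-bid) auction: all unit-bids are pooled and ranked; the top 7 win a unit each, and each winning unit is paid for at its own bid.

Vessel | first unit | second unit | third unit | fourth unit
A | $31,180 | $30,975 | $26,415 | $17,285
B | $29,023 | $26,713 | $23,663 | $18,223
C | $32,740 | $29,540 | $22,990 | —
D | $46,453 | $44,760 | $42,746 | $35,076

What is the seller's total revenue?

Pooled unit-bids ranked (top 7): 46,453 (D-1), 44,760 (D-2), 42,746 (D-3), 35,076 (D-4), 32,740 (C-1), 31,180 (A-1), 30,975 (A-2)
Next rejected bid: $29,540 (not a price — pay-as-bid).
Each winning unit pays its own bid.
Revenue = 46,453 + 44,760 + 42,746 + 35,076 + 32,740 + 31,180 + 30,975 = $263,930.

Total revenue: $263,930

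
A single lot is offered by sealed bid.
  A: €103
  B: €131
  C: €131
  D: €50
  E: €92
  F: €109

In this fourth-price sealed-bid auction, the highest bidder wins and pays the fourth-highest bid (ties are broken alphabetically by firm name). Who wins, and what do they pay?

B pays €103

Fourth-price sealed-bid auction: the highest bidder wins and pays the fourth-highest bid.
Sorting bids: 131 (B) > 131 (C) > 109 (F) > 103 (A) > 92 (E) > 50 (D)
B and C tie at €131; tie-break gives it to B.
B is highest; pays the fourth-highest bid, €103.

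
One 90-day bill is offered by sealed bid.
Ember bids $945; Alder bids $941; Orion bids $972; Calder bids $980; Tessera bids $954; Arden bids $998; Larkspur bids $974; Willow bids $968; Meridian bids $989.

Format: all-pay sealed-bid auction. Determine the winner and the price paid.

Arden pays $998

Bids ranked: 998 (Arden) > 989 (Meridian) > 980 (Calder) > 974 (Larkspur) > 972 (Orion) > 968 (Willow) > …
Arden wins with the top bid; all bids are sunk regardless.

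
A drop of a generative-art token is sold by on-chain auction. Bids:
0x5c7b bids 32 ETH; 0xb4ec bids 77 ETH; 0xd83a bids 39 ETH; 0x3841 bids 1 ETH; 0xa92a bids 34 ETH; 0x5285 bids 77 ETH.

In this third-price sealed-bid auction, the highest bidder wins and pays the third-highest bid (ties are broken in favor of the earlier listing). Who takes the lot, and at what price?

0xb4ec pays 39 ETH

Bids ranked: 77 (0xb4ec) > 77 (0x5285) > 39 (0xd83a) > 34 (0xa92a) > 32 (0x5c7b) > 1 (0x3841)
Tie at 77 ETH → 0xb4ec wins by tie-break.
0xb4ec wins; payment is bid #3 in the ranking = 39 ETH.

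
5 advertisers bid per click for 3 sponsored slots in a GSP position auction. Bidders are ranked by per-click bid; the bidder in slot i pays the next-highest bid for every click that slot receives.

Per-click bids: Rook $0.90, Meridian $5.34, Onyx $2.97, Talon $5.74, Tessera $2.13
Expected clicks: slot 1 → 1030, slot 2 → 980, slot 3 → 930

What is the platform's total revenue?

Ranked by bid: $5.74 (Talon) > $5.34 (Meridian) > $2.97 (Onyx) > $2.13 (Tessera) > …
Slot 1: Talon pays $5.34 × 1030 = $5500.20
Slot 2: Meridian pays $2.97 × 980 = $2910.60
Slot 3: Onyx pays $2.13 × 930 = $1980.90
Total = $10391.70

Total revenue: $10391.70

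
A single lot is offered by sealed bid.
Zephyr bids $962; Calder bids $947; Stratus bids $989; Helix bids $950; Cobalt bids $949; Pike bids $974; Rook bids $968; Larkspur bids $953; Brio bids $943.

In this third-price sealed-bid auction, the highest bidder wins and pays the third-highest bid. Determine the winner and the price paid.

Stratus pays $968

Rule: the highest bidder wins and pays the third-highest bid.
Bids ranked: 989 (Stratus) > 974 (Pike) > 968 (Rook) > 962 (Zephyr) > 953 (Larkspur) > 950 (Helix) > …
Stratus is highest; pays the third-highest bid, $968.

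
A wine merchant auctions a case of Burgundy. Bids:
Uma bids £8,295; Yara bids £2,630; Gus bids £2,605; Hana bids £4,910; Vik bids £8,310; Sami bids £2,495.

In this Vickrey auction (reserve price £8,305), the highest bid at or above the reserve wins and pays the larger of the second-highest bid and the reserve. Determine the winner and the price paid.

Bids in order: 8,310 (Vik) > 8,295 (Uma) > 4,910 (Hana) > 2,630 (Yara) > 2,605 (Gus) > 2,495 (Sami)
Highest eligible bid: Vik at £8,310.
max(second-highest £8,295, reserve £8,305) = £8,305.

Vik pays £8,305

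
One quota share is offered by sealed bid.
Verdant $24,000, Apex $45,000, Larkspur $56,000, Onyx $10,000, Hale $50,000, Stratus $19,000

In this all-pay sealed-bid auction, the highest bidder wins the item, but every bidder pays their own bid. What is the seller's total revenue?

All-pay sealed-bid auction: the highest bidder wins the item, but every bidder pays their own bid.
Bids ranked: 56,000 (Larkspur) > 50,000 (Hale) > 45,000 (Apex) > 24,000 (Verdant) > 19,000 (Stratus) > 10,000 (Onyx)
Larkspur wins with the top bid; all bids are sunk regardless.
Every bidder forfeits their bid regardless of winning.
Revenue = 24,000 + 45,000 + 56,000 + 10,000 + 50,000 + 19,000 = $204,000.

Total revenue: $204,000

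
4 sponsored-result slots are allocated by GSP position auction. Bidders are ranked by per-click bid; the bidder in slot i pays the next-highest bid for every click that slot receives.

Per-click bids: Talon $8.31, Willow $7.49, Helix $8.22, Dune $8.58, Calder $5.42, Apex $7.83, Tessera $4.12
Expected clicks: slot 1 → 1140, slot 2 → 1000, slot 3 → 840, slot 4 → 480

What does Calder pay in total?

Ranked by bid: $8.58 (Dune) > $8.31 (Talon) > $8.22 (Helix) > $7.83 (Apex) > $7.49 (Willow) > …
Calder ranks below slot 4 → no slot, pays nothing.

Calder pays $0.00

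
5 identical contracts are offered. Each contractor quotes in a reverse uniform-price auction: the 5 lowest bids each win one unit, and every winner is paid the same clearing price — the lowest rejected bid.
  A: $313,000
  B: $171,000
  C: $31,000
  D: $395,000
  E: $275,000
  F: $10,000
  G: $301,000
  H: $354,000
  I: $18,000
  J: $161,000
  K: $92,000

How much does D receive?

Bids ranked low→high: 10,000 (F), 18,000 (I), 31,000 (C), 92,000 (K), 161,000 (J), 171,000 (B), 275,000 (E), …
Winners (5 units): F, I, C, K, J.
First losing bid is B's $171,000, which sets the uniform price.
D does not win → is paid $0.

D is paid $0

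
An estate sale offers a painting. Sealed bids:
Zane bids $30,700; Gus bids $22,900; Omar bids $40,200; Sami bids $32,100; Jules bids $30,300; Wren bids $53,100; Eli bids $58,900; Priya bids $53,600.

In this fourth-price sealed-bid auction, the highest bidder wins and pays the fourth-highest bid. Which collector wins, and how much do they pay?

Bids ranked: 58,900 (Eli) > 53,600 (Priya) > 53,100 (Wren) > 40,200 (Omar) > 32,100 (Sami) > 30,700 (Zane) > …
Eli wins; payment is bid #4 in the ranking = $40,200.

Eli pays $40,200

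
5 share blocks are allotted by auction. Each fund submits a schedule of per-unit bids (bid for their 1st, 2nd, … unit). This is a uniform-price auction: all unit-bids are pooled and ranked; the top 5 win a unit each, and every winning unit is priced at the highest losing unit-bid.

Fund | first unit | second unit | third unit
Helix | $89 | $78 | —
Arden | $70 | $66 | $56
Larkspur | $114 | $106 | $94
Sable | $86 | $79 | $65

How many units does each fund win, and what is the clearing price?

Helix 1, Larkspur 3, Sable 1; clearing price $79

Pooled unit-bids ranked (top 5): 114 (Larkspur-1), 106 (Larkspur-2), 94 (Larkspur-3), 89 (Helix-1), 86 (Sable-1)
The (k+1)-th unit-bid is $79.
Allocation: Helix 1, Larkspur 3, Sable 1.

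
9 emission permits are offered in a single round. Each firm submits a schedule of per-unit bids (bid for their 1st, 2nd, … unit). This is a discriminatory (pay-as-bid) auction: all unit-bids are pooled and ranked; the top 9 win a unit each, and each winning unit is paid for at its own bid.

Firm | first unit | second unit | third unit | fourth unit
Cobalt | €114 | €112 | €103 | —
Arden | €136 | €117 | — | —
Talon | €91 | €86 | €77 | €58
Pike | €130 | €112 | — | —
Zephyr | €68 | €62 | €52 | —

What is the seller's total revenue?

Total revenue: €1,001

All unit-bids, highest first — top 9: 136 (Arden-1), 130 (Pike-1), 117 (Arden-2), 114 (Cobalt-1), 112 (Cobalt-2), 112 (Pike-2), 103 (Cobalt-3), 91 (Talon-1), 86 (Talon-2)
Next rejected bid: €77 (not a price — pay-as-bid).
Each winning unit pays its own bid.
Revenue = 136 + 130 + 117 + 114 + 112 + 112 + 103 + 91 + 86 = €1,001.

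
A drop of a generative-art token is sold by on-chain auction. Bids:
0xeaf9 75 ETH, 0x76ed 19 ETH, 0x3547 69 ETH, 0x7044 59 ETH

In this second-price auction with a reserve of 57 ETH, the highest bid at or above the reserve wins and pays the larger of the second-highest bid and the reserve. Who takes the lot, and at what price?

0xeaf9 pays 69 ETH

Rule: the highest bid at or above the reserve wins and pays the larger of the second-highest bid and the reserve.
Bids ranked: 75 (0xeaf9) > 69 (0x3547) > 59 (0x7044) > 19 (0x76ed)
0xeaf9 has the top bid at or above the reserve (75 ETH).
max(second-highest 69 ETH, reserve 57 ETH) = 69 ETH; the reserve does not bind.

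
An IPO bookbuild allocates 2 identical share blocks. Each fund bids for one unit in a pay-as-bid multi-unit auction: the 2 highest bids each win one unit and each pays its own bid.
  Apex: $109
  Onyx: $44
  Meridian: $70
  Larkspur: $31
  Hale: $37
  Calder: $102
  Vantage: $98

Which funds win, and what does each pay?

Sorting: 109 (Apex), 102 (Calder), 98 (Vantage), 70 (Meridian), …
Top 2: Apex, Calder.
Each winner pays its own bid: Apex $109, Calder $102.

Apex $109, Calder $102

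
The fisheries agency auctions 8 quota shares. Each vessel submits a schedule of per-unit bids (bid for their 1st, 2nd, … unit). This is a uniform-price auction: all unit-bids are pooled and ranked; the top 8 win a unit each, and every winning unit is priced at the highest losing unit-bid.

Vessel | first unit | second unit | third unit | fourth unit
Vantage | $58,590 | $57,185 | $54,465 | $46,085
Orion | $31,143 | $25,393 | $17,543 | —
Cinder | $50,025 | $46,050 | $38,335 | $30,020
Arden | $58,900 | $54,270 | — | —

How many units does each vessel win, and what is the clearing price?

Pooled unit-bids ranked (top 8): 58,900 (Arden-1), 58,590 (Vantage-1), 57,185 (Vantage-2), 54,465 (Vantage-3), 54,270 (Arden-2), 50,025 (Cinder-1), 46,085 (Vantage-4), 46,050 (Cinder-2)
Highest rejected unit-bid = $38,335.
Allocation: Arden 2, Cinder 2, Vantage 4.

Arden 2, Cinder 2, Vantage 4; clearing price $38,335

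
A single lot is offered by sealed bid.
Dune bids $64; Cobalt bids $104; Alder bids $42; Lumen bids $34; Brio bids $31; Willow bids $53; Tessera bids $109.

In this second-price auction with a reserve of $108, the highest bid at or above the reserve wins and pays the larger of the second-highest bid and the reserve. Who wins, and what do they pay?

Second-price auction with a reserve of $108: the highest bid at or above the reserve wins and pays the larger of the second-highest bid and the reserve.
Sorting bids: 109 (Tessera) > 104 (Cobalt) > 64 (Dune) > 53 (Willow) > 42 (Alder) > 34 (Lumen) > …
Highest eligible bid: Tessera at $109.
Second-highest bid $104 is below the reserve $108, so the reserve binds → payment $108.

Tessera pays $108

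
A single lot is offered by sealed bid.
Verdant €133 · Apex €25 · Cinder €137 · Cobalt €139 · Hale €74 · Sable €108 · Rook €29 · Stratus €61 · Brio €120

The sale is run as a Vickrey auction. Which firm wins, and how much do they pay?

Rule: the highest bidder wins and pays the second-highest bid.
Bids ranked: 139 (Cobalt) > 137 (Cinder) > 133 (Verdant) > 120 (Brio) > 108 (Sable) > 74 (Hale) > …
Second-price: Cobalt pays Cinder's bid of €137.

Cobalt pays €137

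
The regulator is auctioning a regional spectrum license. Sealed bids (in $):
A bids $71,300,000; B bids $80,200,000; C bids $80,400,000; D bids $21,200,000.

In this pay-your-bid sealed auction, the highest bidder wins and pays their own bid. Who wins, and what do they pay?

C pays $80,400,000

Rule: the highest bidder wins and pays their own bid.
Bids in order: 80,400,000 (C) > 80,200,000 (B) > 71,300,000 (A) > 21,200,000 (D)
C has the highest bid and pays exactly that: $80,400,000.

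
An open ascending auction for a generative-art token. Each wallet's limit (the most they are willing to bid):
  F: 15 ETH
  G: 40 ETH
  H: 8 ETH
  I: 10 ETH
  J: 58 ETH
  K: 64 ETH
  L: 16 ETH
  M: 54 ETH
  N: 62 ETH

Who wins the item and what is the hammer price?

K wins at 62 ETH

Open ascending-bid auction: the price rises until one bidder remains; the winner pays the price at which the last rival dropped out.
Limits ranked: 64 (K) > 62 (N) > 58 (J) > 54 (M) > 40 (G) > 16 (L) > …
N is the last rival to drop out, at 62 ETH; K remains and wins at that price.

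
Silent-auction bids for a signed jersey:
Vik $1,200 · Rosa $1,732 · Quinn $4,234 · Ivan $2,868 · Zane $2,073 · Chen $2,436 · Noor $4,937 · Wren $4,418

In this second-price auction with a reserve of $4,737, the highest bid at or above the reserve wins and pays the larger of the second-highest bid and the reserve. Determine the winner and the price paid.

Bids ranked: 4,937 (Noor) > 4,418 (Wren) > 4,234 (Quinn) > 2,868 (Ivan) > 2,436 (Chen) > 2,073 (Zane) > …
Noor has the top bid at or above the reserve ($4,937).
max(second-highest $4,418, reserve $4,737) = $4,737.

Noor pays $4,737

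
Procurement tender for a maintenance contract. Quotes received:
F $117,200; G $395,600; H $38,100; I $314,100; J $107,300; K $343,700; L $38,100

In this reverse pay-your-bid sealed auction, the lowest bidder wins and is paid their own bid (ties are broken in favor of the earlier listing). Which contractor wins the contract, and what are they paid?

H is paid $38,100

Reverse pay-your-bid sealed auction: the lowest bidder wins and is paid their own bid.
Bids in order: 38,100 (H) < 38,100 (L) < 107,300 (J) < 117,200 (F) < 314,100 (I) < 343,700 (K) < …
H and L tie at $38,100; tie-break gives it to H.
H is lowest → is paid own bid, $38,100.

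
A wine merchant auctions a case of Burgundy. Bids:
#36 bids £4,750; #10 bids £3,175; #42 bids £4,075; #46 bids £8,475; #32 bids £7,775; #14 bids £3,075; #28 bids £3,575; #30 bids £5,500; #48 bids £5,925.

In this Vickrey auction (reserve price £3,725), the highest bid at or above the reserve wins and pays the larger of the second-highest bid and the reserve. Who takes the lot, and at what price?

Vickrey auction (reserve price £3,725): the highest bid at or above the reserve wins and pays the larger of the second-highest bid and the reserve.
Bids in order: 8,475 (#46) > 7,775 (#32) > 5,925 (#48) > 5,500 (#30) > 4,750 (#36) > 4,075 (#42) > …
#46 has the top bid at or above the reserve (£8,475).
Second-highest bid £7,775 exceeds the reserve £3,725 → payment £7,775.

#46 pays £7,775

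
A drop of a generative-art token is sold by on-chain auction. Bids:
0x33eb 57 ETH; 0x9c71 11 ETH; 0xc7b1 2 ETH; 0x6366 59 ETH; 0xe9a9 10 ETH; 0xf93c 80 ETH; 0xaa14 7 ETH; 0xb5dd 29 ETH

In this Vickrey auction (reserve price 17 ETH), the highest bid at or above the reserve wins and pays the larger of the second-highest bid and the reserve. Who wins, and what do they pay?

Bids ranked: 80 (0xf93c) > 59 (0x6366) > 57 (0x33eb) > 29 (0xb5dd) > 11 (0x9c71) > 10 (0xe9a9) > …
Highest eligible bid: 0xf93c at 80 ETH.
Second-highest bid 59 ETH exceeds the reserve 17 ETH → payment 59 ETH.

0xf93c pays 59 ETH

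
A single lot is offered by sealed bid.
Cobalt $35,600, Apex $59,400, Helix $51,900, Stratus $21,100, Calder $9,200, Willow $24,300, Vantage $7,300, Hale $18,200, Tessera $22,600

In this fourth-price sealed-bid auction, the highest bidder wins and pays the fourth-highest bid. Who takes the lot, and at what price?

Rule: the highest bidder wins and pays the fourth-highest bid.
Bids ranked: 59,400 (Apex) > 51,900 (Helix) > 35,600 (Cobalt) > 24,300 (Willow) > 22,600 (Tessera) > 21,100 (Stratus) > …
Apex wins; payment is bid #4 in the ranking = $24,300.

Apex pays $24,300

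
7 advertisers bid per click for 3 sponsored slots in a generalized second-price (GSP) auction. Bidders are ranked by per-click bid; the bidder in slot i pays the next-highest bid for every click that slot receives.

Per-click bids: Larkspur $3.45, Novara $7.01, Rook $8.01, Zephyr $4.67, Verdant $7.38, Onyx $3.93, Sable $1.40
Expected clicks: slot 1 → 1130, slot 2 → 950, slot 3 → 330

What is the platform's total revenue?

Per-click bids in order: $8.01 (Rook) > $7.38 (Verdant) > $7.01 (Novara) > $4.67 (Zephyr) > …
Slot 1: Rook pays $7.38 × 1130 = $8339.40
Slot 2: Verdant pays $7.01 × 950 = $6659.50
Slot 3: Novara pays $4.67 × 330 = $1541.10
Total = $16540.00

Total revenue: $16540.00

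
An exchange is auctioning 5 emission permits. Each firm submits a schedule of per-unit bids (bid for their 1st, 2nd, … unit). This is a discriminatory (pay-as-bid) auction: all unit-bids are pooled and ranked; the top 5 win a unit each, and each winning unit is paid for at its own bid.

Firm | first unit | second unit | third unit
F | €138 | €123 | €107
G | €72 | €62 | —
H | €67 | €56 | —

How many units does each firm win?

F 3, G 1, H 1

Merging the schedules and taking the best 5: 138 (F-1), 123 (F-2), 107 (F-3), 72 (G-1), 67 (H-1)
Next rejected bid: €62 (not a price — pay-as-bid).
Allocation: F 3, G 1, H 1.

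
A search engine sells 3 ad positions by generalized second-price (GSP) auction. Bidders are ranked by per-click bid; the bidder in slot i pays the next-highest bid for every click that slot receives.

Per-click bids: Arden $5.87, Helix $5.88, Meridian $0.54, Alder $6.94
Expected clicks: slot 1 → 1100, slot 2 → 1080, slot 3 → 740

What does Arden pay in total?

Arden pays $399.60

Sorting advertisers: $6.94 (Alder) > $5.88 (Helix) > $5.87 (Arden) > $0.54 (Meridian)
Arden holds slot 3 → pays next bid $0.54 × 740 clicks = $399.60.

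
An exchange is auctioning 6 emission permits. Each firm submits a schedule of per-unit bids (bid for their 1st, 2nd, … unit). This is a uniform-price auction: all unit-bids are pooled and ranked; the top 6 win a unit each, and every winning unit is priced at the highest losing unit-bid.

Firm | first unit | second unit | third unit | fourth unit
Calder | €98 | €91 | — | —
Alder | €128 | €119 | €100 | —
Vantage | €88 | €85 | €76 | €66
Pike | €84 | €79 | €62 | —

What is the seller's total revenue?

All unit-bids, highest first — top 6: 128 (Alder-1), 119 (Alder-2), 100 (Alder-3), 98 (Calder-1), 91 (Calder-2), 88 (Vantage-1)
The (k+1)-th unit-bid is €85.
Allocation: Alder 3, Calder 2, Vantage 1. Every unit priced at €85.
Revenue = 6 × 85 = €510.

Total revenue: €510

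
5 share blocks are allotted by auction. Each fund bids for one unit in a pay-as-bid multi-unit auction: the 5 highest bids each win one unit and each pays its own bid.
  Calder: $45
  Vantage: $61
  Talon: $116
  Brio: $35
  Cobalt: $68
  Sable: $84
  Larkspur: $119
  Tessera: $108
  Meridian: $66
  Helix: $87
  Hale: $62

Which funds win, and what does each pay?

Sorting: 119 (Larkspur), 116 (Talon), 108 (Tessera), 87 (Helix), 84 (Sable), 68 (Cobalt), 66 (Meridian), …
The 5 highest are Larkspur, Talon, Tessera, Helix, Sable.
Each winner pays its own bid: Larkspur $119, Talon $116, Tessera $108, Helix $87, Sable $84.

Larkspur $119, Talon $116, Tessera $108, Helix $87, Sable $84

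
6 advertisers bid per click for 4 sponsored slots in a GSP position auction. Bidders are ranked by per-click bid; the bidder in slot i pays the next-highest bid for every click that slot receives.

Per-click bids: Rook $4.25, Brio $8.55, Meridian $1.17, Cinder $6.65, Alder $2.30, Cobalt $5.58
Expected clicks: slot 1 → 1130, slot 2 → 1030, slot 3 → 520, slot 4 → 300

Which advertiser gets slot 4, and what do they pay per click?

Rook; $2.30 per click

Ranked by bid: $8.55 (Brio) > $6.65 (Cinder) > $5.58 (Cobalt) > $4.25 (Rook) > $2.30 (Alder) > …
Slot 4 goes to the fourth-ranked bidder, Rook, who pays the next bid down: $2.30/click.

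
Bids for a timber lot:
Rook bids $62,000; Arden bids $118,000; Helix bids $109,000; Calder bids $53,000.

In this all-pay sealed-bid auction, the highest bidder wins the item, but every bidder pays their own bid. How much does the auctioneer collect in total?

Bids ranked: 118,000 (Arden) > 109,000 (Helix) > 62,000 (Rook) > 53,000 (Calder)
Every bidder forfeits their bid regardless of winning.
Revenue = 62,000 + 118,000 + 109,000 + 53,000 = $342,000.

Total revenue: $342,000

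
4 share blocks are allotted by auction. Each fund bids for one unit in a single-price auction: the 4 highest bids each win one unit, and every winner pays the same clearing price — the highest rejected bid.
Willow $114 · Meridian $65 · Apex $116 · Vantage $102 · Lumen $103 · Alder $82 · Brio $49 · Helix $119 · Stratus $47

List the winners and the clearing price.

Ordering the bids: 119 (Helix), 116 (Apex), 114 (Willow), 103 (Lumen), 102 (Vantage), 82 (Alder), …
The 4 highest are Helix, Apex, Willow, Lumen.
First losing bid is Vantage's $102, which sets the uniform price.

Helix, Apex, Willow, Lumen; each pays $102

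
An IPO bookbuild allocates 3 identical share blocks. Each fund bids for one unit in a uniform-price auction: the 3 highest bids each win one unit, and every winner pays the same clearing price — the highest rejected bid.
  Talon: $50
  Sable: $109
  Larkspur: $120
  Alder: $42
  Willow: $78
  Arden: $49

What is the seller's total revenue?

Total revenue: $150

Bids ranked high→low: 120 (Larkspur), 109 (Sable), 78 (Willow), 50 (Talon), 49 (Arden), …
The 3 highest are Larkspur, Sable, Willow.
Clearing price = highest rejected bid = $50.
Total revenue = 3 × $50 = $150.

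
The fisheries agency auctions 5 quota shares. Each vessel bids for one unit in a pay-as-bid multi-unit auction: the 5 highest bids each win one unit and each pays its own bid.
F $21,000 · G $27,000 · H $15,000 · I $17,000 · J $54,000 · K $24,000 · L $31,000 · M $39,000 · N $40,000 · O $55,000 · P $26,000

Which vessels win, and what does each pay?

Bids ranked high→low: 55,000 (O), 54,000 (J), 40,000 (N), 39,000 (M), 31,000 (L), 27,000 (G), 26,000 (P), …
Winners (5 units): O, J, N, M, L.
Each winner pays its own bid: O $55,000, J $54,000, N $40,000, M $39,000, L $31,000.

O $55,000, J $54,000, N $40,000, M $39,000, L $31,000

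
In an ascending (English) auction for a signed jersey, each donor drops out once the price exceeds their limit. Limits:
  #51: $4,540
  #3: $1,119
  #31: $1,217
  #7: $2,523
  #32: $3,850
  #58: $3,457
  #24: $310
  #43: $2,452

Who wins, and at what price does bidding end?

Rule: the price rises until one bidder remains; the winner pays the price at which the last rival dropped out.
Sorting limits: 4,540 (#51) > 3,850 (#32) > 3,457 (#58) > 2,523 (#7) > 2,452 (#43) > 1,217 (#31) > …
Once the price passes $3,850, only #51 is left; the hammer falls at #32's limit of $3,850.

#51 wins at $3,850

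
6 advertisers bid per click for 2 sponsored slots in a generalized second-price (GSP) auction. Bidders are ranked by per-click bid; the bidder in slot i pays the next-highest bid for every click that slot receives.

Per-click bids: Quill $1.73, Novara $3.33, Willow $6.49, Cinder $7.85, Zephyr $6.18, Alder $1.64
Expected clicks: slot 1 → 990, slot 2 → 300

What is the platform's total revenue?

Ranked by bid: $7.85 (Cinder) > $6.49 (Willow) > $6.18 (Zephyr) > …
Slot 1: Cinder pays $6.49 × 990 = $6425.10
Slot 2: Willow pays $6.18 × 300 = $1854.00
Total = $8279.10

Total revenue: $8279.10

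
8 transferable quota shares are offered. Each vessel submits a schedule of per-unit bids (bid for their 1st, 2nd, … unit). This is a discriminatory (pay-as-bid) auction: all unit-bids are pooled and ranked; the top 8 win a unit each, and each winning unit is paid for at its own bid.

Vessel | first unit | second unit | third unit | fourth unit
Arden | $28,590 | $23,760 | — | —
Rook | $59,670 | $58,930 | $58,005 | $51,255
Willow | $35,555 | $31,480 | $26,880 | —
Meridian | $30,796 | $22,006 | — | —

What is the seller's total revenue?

Merging the schedules and taking the best 8: 59,670 (Rook-1), 58,930 (Rook-2), 58,005 (Rook-3), 51,255 (Rook-4), 35,555 (Willow-1), 31,480 (Willow-2), 30,796 (Meridian-1), 28,590 (Arden-1)
Next rejected bid: $26,880 (not a price — pay-as-bid).
Each winning unit pays its own bid.
Revenue = 59,670 + 58,930 + 58,005 + 51,255 + 35,555 + 31,480 + 30,796 + 28,590 = $354,281.

Total revenue: $354,281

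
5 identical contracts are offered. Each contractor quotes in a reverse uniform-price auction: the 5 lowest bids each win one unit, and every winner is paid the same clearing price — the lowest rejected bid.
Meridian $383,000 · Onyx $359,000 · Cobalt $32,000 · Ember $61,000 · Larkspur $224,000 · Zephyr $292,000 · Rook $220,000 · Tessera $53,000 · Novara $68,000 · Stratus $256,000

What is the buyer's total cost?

Total cost: $1,120,000

Ordering the bids: 32,000 (Cobalt), 53,000 (Tessera), 61,000 (Ember), 68,000 (Novara), 220,000 (Rook), 224,000 (Larkspur), 256,000 (Stratus), …
Lowest 5: Cobalt, Tessera, Ember, Novara, Rook.
First losing bid is Larkspur's $224,000, which sets the uniform price.
Total cost = 5 × $224,000 = $1,120,000.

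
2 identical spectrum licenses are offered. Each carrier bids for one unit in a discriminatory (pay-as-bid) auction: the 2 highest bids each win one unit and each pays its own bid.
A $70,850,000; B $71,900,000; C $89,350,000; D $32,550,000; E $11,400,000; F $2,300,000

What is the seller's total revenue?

Total revenue: $161,250,000

Bids ranked high→low: 89,350,000 (C), 71,900,000 (B), 70,850,000 (A), 32,550,000 (D), …
Top 2: C, B.
Total revenue = 89,350,000 + 71,900,000 = $161,250,000.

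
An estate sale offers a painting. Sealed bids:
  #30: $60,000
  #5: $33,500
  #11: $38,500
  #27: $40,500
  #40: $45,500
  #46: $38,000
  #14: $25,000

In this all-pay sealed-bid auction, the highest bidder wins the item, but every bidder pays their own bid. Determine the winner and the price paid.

All-pay sealed-bid auction: the highest bidder wins the item, but every bidder pays their own bid.
Sorting bids: 60,000 (#30) > 45,500 (#40) > 40,500 (#27) > 38,500 (#11) > 38,000 (#46) > 33,500 (#5) > …
#30 is highest and takes the item; every bidder forfeits their bid.

#30 pays $60,000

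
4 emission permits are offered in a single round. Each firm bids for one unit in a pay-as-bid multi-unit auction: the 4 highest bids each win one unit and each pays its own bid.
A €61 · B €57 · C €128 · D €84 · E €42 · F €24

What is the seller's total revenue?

Total revenue: €330

Bids ranked high→low: 128 (C), 84 (D), 61 (A), 57 (B), 42 (E), 24 (F)
Winners (4 units): C, D, A, B.
Total revenue = 128 + 84 + 61 + 57 = €330.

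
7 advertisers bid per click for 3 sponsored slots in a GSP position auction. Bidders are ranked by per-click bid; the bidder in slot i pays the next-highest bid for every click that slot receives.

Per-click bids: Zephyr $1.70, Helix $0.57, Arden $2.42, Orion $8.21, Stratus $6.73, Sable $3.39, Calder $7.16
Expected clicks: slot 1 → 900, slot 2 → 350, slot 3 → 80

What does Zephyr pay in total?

Ranked by bid: $8.21 (Orion) > $7.16 (Calder) > $6.73 (Stratus) > $3.39 (Sable) > …
Zephyr ranks below slot 3 → no slot, pays nothing.

Zephyr pays $0.00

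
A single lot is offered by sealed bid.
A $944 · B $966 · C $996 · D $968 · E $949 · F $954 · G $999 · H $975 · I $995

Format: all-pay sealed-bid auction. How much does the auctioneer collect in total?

All-pay sealed-bid auction: the highest bidder wins the item, but every bidder pays their own bid.
Bids in order: 999 (G) > 996 (C) > 995 (I) > 975 (H) > 968 (D) > 966 (B) > …
Every bidder forfeits their bid regardless of winning.
Revenue = 944 + 966 + 996 + 968 + 949 + 954 + 999 + 975 + 995 = $8,746.

Total revenue: $8,746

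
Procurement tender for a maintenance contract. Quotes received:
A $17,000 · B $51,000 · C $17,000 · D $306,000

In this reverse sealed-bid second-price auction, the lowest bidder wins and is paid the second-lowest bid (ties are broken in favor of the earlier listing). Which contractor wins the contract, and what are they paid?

Sorting bids: 17,000 (A) < 17,000 (C) < 51,000 (B) < 306,000 (D)
Tie at $17,000 → A wins by tie-break.
A wins with the lowest bid; price is set by the runner-up at $17,000.

A is paid $17,000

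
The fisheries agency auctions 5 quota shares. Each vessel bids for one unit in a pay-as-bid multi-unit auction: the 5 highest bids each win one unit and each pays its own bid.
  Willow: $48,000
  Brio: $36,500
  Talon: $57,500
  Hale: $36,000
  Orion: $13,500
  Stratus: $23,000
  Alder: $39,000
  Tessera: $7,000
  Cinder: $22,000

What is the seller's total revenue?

Total revenue: $217,000

Bids ranked high→low: 57,500 (Talon), 48,000 (Willow), 39,000 (Alder), 36,500 (Brio), 36,000 (Hale), 23,000 (Stratus), 22,000 (Cinder), …
Top 5: Talon, Willow, Alder, Brio, Hale.
Total revenue = 57,500 + 48,000 + 39,000 + 36,500 + 36,000 = $217,000.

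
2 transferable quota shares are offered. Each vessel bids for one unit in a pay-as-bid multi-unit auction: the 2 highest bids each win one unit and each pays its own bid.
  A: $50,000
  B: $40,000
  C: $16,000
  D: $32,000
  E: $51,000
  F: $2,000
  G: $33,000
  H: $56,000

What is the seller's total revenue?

Total revenue: $107,000

Ordering the bids: 56,000 (H), 51,000 (E), 50,000 (A), 40,000 (B), …
Top 2: H, E.
Total revenue = 56,000 + 51,000 = $107,000.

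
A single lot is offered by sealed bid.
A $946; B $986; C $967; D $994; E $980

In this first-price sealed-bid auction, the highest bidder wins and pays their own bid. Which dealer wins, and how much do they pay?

D pays $994

Sorting bids: 994 (D) > 986 (B) > 980 (E) > 967 (C) > 946 (A)
First-price: D pays what they bid, $994.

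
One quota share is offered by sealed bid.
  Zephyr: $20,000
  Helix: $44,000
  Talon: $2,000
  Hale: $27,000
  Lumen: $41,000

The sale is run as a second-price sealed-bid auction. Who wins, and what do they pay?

Rule: the highest bidder wins and pays the second-highest bid.
Sorting bids: 44,000 (Helix) > 41,000 (Lumen) > 27,000 (Hale) > 20,000 (Zephyr) > 2,000 (Talon)
Helix is highest; pays the second-highest bid, $41,000.

Helix pays $41,000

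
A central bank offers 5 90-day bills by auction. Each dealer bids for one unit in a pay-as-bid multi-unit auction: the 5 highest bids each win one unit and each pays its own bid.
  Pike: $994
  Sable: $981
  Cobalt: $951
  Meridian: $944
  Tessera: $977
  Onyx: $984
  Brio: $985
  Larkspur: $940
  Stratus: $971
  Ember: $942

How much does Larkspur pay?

Larkspur pays $0

Bids ranked high→low: 994 (Pike), 985 (Brio), 984 (Onyx), 981 (Sable), 977 (Tessera), 971 (Stratus), 951 (Cobalt), …
Top 5: Pike, Brio, Onyx, Sable, Tessera.
Larkspur does not win → $0.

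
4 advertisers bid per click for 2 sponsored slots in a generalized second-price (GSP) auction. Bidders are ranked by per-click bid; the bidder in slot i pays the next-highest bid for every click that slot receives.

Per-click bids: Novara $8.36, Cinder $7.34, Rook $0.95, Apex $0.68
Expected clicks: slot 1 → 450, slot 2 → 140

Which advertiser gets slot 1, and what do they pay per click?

Novara; $7.34 per click

Ranked by bid: $8.36 (Novara) > $7.34 (Cinder) > $0.95 (Rook) > …
Slot 1 goes to the first-ranked bidder, Novara, who pays the next bid down: $7.34/click.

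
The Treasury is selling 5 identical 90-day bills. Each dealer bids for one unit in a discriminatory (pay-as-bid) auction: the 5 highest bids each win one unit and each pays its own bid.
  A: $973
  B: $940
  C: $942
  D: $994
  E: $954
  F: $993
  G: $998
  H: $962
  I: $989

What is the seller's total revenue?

Total revenue: $4,947

Ordering the bids: 998 (G), 994 (D), 993 (F), 989 (I), 973 (A), 962 (H), 954 (E), …
Winners (5 units): G, D, F, I, A.
Total revenue = 998 + 994 + 993 + 989 + 973 = $4,947.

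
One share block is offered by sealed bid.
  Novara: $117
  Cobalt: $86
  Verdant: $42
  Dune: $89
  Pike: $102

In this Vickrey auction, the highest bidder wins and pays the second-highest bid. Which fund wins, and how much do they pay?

Sorting bids: 117 (Novara) > 102 (Pike) > 89 (Dune) > 86 (Cobalt) > 42 (Verdant)
Novara wins with the highest bid; price is set by the runner-up at $102.

Novara pays $102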